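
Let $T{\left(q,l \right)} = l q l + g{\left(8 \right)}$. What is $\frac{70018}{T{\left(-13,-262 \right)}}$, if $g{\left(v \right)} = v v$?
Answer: $- \frac{35009}{446154} \approx -0.078468$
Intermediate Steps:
$g{\left(v \right)} = v^{2}$
$T{\left(q,l \right)} = 64 + q l^{2}$ ($T{\left(q,l \right)} = l q l + 8^{2} = q l^{2} + 64 = 64 + q l^{2}$)
$\frac{70018}{T{\left(-13,-262 \right)}} = \frac{70018}{64 - 13 \left(-262\right)^{2}} = \frac{70018}{64 - 892372} = \frac{70018}{-892308} = 70018 \left(- \frac{1}{892308}\right) = - \frac{35009}{446154}$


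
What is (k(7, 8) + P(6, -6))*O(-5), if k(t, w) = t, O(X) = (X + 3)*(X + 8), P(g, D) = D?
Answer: -6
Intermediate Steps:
O(X) = (3 + X)*(8 + X)
(k(7, 8) + P(6, -6))*O(-5) = (7 - 6)*(24 + (-5)² + 11*(-5)) = 1*(24 + 25 - 55) = 1*(-6) = -6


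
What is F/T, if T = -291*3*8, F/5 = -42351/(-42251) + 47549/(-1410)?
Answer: 1949277889/83212837488 ≈ 0.023425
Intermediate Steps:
F = -1949277889/11914782 (F = 5*(-42351/(-42251) + 47549/(-1410)) = 5*(-42351*(-1/42251) + 47549*(-1/1410)) = 5*(42351/42251 - 47549/1410) = 5*(-1949277889/59573910) = -1949277889/11914782 ≈ -163.60)
T = -6984 (T = -873*8 = -6984)
F/T = -1949277889/11914782/(-6984) = -1949277889/11914782*(-1/6984) = 1949277889/83212837488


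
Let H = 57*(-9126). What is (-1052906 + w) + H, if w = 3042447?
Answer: 1469359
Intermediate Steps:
H = -520182
(-1052906 + w) + H = (-1052906 + 3042447) - 520182 = 1989541 - 520182 = 1469359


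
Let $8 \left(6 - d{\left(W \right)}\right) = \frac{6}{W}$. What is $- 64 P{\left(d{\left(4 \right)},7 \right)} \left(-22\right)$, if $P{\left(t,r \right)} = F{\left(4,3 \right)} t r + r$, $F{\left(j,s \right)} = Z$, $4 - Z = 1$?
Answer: $181720$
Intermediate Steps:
$d{\left(W \right)} = 6 - \frac{3}{4 W}$ ($d{\left(W \right)} = 6 - \frac{6 \frac{1}{W}}{8} = 6 - \frac{3}{4 W}$)
$Z = 3$ ($Z = 4 - 1 = 3$)
$F{\left(j,s \right)} = 3$
$P{\left(t,r \right)} = r + 3 r t$ ($P{\left(t,r \right)} = 3 t r + r = 3 r t + r = r + 3 r t$)
$- 64 P{\left(d{\left(4 \right)},7 \right)} \left(-22\right) = - 64 \cdot 7 \left(1 + 3 \left(6 - \frac{3}{4 \cdot 4}\right)\right) \left(-22\right) = - 64 \cdot 7 \left(1 + 3 \left(6 - \frac{3}{16}\right)\right) \left(-22\right) = - 64 \cdot 7 \left(1 + 3 \cdot \frac{93}{16}\right) \left(-22\right) = - 64 \cdot 7 \left(1 + \frac{279}{16}\right) \left(-22\right) = - 64 \cdot 7 \cdot \frac{295}{16} \left(-22\right) = \left(-64\right) \frac{2065}{16} \left(-22\right) = \left(-8260\right) \left(-22\right) = 181720$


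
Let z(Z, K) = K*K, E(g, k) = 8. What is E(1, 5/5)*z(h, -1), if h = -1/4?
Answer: 8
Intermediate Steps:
h = -¼ (h = -1*¼ = -¼ ≈ -0.25000)
z(Z, K) = K²
E(1, 5/5)*z(h, -1) = 8*(-1)² = 8*1 = 8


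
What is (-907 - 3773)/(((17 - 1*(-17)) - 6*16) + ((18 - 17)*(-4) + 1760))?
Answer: -2340/847 ≈ -2.7627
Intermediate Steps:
(-907 - 3773)/(((17 - 1*(-17)) - 6*16) + ((18 - 17)*(-4) + 1760)) = -4680/(((17 + 17) - 96) + (1*(-4) + 1760)) = -4680/((34 - 96) + (-4 + 1760)) = -4680/(-62 + 1756) = -4680/1694 = -4680*1/1694 = -2340/847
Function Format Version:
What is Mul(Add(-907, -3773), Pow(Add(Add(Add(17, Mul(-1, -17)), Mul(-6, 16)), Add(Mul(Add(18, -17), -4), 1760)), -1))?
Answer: Rational(-2340, 847) ≈ -2.7627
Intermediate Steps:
Mul(Add(-907, -3773), Pow(Add(Add(Add(17, Mul(-1, -17)), Mul(-6, 16)), Add(Mul(Add(18, -17), -4), 1760)), -1)) = Mul(-4680, Pow(Add(Add(Add(17, 17), -96), Add(Mul(1, -4), 1760)), -1)) = Mul(-4680, Pow(Add(Add(34, -96), Add(-4, 1760)), -1)) = Mul(-4680, Pow(Add(-62, 1756), -1)) = Mul(-4680, Pow(1694, -1)) = Mul(-4680, Rational(1, 1694)) = Rational(-2340, 847)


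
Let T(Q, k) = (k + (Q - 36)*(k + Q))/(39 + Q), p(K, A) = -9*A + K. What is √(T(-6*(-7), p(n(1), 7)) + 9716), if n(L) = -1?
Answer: 20*√1967/9 ≈ 98.557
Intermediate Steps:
p(K, A) = K - 9*A
T(Q, k) = (k + (-36 + Q)*(Q + k))/(39 + Q)
√(T(-6*(-7), p(n(1), 7)) + 9716) = √(((-6*(-7))² - (-216)*(-7) - 35*(-1 - 9*7) + (-6*(-7))*(-1 - 9*7))/(39 - 6*(-7)) + 9716) = √((42² - 36*42 - 35*(-1 - 63) + 42*(-1 - 63))/(39 + 42) + 9716) = √((1764 - 1512 - 35*(-64) + 42*(-64))/81 + 9716) = √((1764 - 1512 + 2240 - 2688)/81 + 9716) = √((1/81)*(-196) + 9716) = √(-196/81 + 9716) = √(786800/81) = 20*√1967/9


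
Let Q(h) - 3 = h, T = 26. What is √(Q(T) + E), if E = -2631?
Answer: I*√2602 ≈ 51.01*I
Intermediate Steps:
Q(h) = 3 + h
√(Q(T) + E) = √((3 + 26) - 2631) = √(29 - 2631) = √(-2602) = I*√2602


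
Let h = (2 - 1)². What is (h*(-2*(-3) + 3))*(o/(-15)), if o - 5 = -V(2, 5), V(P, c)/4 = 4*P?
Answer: 81/5 ≈ 16.200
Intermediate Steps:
V(P, c) = 16*P (V(P, c) = 4*(4*P) = 16*P)
h = 1 (h = 1² = 1)
o = -27 (o = 5 - 16*2 = 5 - 1*32 = 5 - 32 = -27)
(h*(-2*(-3) + 3))*(o/(-15)) = (1*(-2*(-3) + 3))*(-27/(-15)) = (1*(6 + 3))*(-27*(-1/15)) = (1*9)*(9/5) = 9*(9/5) = 81/5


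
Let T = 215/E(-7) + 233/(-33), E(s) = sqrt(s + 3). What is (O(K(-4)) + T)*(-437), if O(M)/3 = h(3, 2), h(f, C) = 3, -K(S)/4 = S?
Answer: -27968/33 + 93955*I/2 ≈ -847.52 + 46978.0*I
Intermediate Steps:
E(s) = sqrt(3 + s)
K(S) = -4*S
O(M) = 9 (O(M) = 3*3 = 9)
T = -233/33 - 215*I/2 (T = 215/(sqrt(3 - 7)) + 233/(-33) = 215/(sqrt(-4)) + 233*(-1/33) = 215/((2*I)) - 233/33 = 215*(-I/2) - 233/33 = -215*I/2 - 233/33 = -233/33 - 215*I/2 ≈ -7.0606 - 107.5*I)
(O(K(-4)) + T)*(-437) = (9 + (-233/33 - 215*I/2))*(-437) = (64/33 - 215*I/2)*(-437) = -27968/33 + 93955*I/2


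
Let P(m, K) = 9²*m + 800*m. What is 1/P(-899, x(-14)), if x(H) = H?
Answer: -1/792019 ≈ -1.2626e-6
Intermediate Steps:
P(m, K) = 881*m (P(m, K) = 81*m + 800*m = 881*m)
1/P(-899, x(-14)) = 1/(881*(-899)) = 1/(-792019) = -1/792019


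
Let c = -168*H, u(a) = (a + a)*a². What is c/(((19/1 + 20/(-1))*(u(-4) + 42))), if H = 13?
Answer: -1092/43 ≈ -25.395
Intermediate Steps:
u(a) = 2*a³ (u(a) = (2*a)*a² = 2*a³)
c = -2184 (c = -168*13 = -2184)
c/(((19/1 + 20/(-1))*(u(-4) + 42))) = -2184*1/((2*(-4)³ + 42)*(19/1 + 20/(-1))) = -2184*1/((2*(-64) + 42)*(19*1 + 20*(-1))) = -2184*1/((-128 + 42)*(19 - 20)) = -2184/((-1*(-86))) = -2184/86 = -2184*1/86 = -1092/43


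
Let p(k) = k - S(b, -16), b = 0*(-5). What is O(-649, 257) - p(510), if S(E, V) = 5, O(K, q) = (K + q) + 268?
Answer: -629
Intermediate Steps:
O(K, q) = 268 + K + q
b = 0
p(k) = -5 + k (p(k) = k - 1*5 = k - 5 = -5 + k)
O(-649, 257) - p(510) = (268 - 649 + 257) - (-5 + 510) = -124 - 1*505 = -124 - 505 = -629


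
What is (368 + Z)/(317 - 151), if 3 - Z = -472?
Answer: 843/166 ≈ 5.0783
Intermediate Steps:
Z = 475 (Z = 3 - 1*(-472) = 3 + 472 = 475)
(368 + Z)/(317 - 151) = (368 + 475)/(317 - 151) = 843/166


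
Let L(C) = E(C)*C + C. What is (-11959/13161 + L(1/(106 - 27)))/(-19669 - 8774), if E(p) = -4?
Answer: 984244/29572727517 ≈ 3.3282e-5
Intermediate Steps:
L(C) = -3*C (L(C) = -4*C + C = -3*C)
(-11959/13161 + L(1/(106 - 27)))/(-19669 - 8774) = (-11959/13161 - 3/(106 - 27))/(-19669 - 8774) = (-11959*1/13161 - 3/79)/(-28443) = (-11959/13161 - 3*1/79)*(-1/28443) = (-11959/13161 - 3/79)*(-1/28443) = -984244/1039719*(-1/28443) = 984244/29572727517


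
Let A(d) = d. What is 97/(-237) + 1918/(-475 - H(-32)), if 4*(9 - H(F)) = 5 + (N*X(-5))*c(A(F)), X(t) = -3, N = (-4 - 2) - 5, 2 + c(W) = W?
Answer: -2114405/723561 ≈ -2.9222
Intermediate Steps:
c(W) = -2 + W
N = -11 (N = -6 - 5 = -11)
H(F) = 97/4 - 33*F/4 (H(F) = 9 - (5 + (-11*(-3))*(-2 + F))/4 = 9 - (5 + 33*(-2 + F))/4 = 9 - (5 + (-66 + 33*F))/4 = 9 - (-61 + 33*F)/4 = 9 + (61/4 - 33*F/4) = 97/4 - 33*F/4)
97/(-237) + 1918/(-475 - H(-32)) = 97/(-237) + 1918/(-475 - (97/4 - 33/4*(-32))) = 97*(-1/237) + 1918/(-475 - (97/4 + 264)) = -97/237 + 1918/(-475 - 1*1153/4) = -97/237 + 1918/(-475 - 1153/4) = -97/237 + 1918/(-3053/4) = -97/237 + 1918*(-4/3053) = -97/237 - 7672/3053 = -2114405/723561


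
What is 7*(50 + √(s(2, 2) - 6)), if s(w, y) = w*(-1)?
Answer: 350 + 14*I*√2 ≈ 350.0 + 19.799*I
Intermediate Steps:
s(w, y) = -w
7*(50 + √(s(2, 2) - 6)) = 7*(50 + √(-1*2 - 6)) = 7*(50 + √(-2 - 6)) = 7*(50 + √(-8)) = 7*(50 + 2*I*√2) = 350 + 14*I*√2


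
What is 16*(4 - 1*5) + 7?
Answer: -9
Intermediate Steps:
16*(4 - 1*5) + 7 = 16*(4 - 5) + 7 = 16*(-1) + 7 = -16 + 7 = -9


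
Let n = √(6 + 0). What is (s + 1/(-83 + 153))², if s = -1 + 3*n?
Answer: 269361/4900 - 207*√6/35 ≈ 40.485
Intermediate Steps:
n = √6 ≈ 2.4495
s = -1 + 3*√6 ≈ 6.3485
(s + 1/(-83 + 153))² = ((-1 + 3*√6) + 1/(-83 + 153))² = ((-1 + 3*√6) + 1/70)² = (-69/70 + 3*√6)²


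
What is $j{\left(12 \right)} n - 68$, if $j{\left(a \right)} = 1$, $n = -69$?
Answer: $-137$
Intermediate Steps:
$j{\left(12 \right)} n - 68 = 1 \left(-69\right) - 68 = -69 - 68 = -137$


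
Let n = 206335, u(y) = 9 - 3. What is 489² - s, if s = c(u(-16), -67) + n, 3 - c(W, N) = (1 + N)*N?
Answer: 37205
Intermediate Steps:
u(y) = 6
c(W, N) = 3 - N*(1 + N) (c(W, N) = 3 - (1 + N)*N = 3 - N*(1 + N))
s = 201916 (s = (3 - 1*(-67) - 1*(-67)²) + 206335 = (3 + 67 - 1*4489) + 206335 = (3 + 67 - 4489) + 206335 = -4419 + 206335 = 201916)
489² - s = 489² - 1*201916 = 239121 - 201916 = 37205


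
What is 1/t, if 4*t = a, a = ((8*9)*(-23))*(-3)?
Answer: 1/1242 ≈ 0.00080515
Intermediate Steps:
a = 4968 (a = (72*(-23))*(-3) = -1656*(-3) = 4968)
t = 1242 (t = (1/4)*4968 = 1242)
1/t = 1/1242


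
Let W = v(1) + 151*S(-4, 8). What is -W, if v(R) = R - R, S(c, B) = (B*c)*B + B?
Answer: 37448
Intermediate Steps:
S(c, B) = B + c*B² (S(c, B) = c*B² + B = B + c*B²)
v(R) = 0
W = -37448 (W = 0 + 151*(8*(1 + 8*(-4))) = 0 + 151*(8*(1 - 32)) = 0 + 151*(8*(-31)) = 0 + 151*(-248) = 0 - 37448 = -37448)
-W = -1*(-37448) = 37448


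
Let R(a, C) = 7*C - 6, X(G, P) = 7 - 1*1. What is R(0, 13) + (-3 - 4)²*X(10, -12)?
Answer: 379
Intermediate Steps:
X(G, P) = 6 (X(G, P) = 7 - 1 = 6)
R(a, C) = -6 + 7*C
R(0, 13) + (-3 - 4)²*X(10, -12) = (-6 + 7*13) + (-3 - 4)²*6 = (-6 + 91) + (-7)²*6 = 85 + 49*6 = 85 + 294 = 379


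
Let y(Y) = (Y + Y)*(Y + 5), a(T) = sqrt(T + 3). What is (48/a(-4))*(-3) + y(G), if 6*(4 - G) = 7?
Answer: 799/18 + 144*I ≈ 44.389 + 144.0*I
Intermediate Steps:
a(T) = sqrt(3 + T)
G = 17/6 (G = 4 - 1/6*7 = 4 - 7/6 = 17/6 ≈ 2.8333)
y(Y) = 2*Y*(5 + Y) (y(Y) = (2*Y)*(5 + Y) = 2*Y*(5 + Y))
(48/a(-4))*(-3) + y(G) = (48/(sqrt(3 - 4)))*(-3) + 2*(17/6)*(5 + 17/6) = (48/(sqrt(-1)))*(-3) + 2*(17/6)*(47/6) = (48/I)*(-3) + 799/18 = (48*(-I))*(-3) + 799/18 = -48*I*(-3) + 799/18 = 144*I + 799/18 = 799/18 + 144*I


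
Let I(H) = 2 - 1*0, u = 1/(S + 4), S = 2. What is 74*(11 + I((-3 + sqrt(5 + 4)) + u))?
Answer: 962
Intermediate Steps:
u = 1/6 (u = 1/(2 + 4) = 1/6 ≈ 0.16667)
I(H) = 2 (I(H) = 2 + 0 = 2)
74*(11 + I((-3 + sqrt(5 + 4)) + u)) = 74*(11 + 2) = 74*13 = 962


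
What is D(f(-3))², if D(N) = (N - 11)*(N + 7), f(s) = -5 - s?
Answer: 4225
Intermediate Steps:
D(N) = (-11 + N)*(7 + N)
D(f(-3))² = (-77 + (-5 - 1*(-3))² - 4*(-5 - 1*(-3)))² = (-77 + (-5 + 3)² - 4*(-5 + 3))² = (-77 + (-2)² - 4*(-2))² = (-77 + 4 + 8)² = (-65)² = 4225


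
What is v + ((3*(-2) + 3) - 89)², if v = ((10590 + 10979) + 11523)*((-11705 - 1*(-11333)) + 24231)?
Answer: 789550492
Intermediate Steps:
v = 789542028 (v = (21569 + 11523)*((-11705 + 11333) + 24231) = 33092*(-372 + 24231) = 33092*23859 = 789542028)
v + ((3*(-2) + 3) - 89)² = 789542028 + ((3*(-2) + 3) - 89)² = 789542028 + ((-6 + 3) - 89)² = 789542028 + (-3 - 89)² = 789542028 + (-92)² = 789542028 + 8464 = 789550492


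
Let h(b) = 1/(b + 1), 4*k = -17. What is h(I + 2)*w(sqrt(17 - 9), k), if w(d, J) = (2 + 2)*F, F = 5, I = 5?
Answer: 5/2 ≈ 2.5000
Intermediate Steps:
k = -17/4 (k = (1/4)*(-17) = -17/4 ≈ -4.2500)
w(d, J) = 20 (w(d, J) = (2 + 2)*5 = 4*5 = 20)
h(b) = 1/(1 + b)
h(I + 2)*w(sqrt(17 - 9), k) = 20/(1 + (5 + 2)) = 20/(1 + 7) = 20/8 = (1/8)*20 = 5/2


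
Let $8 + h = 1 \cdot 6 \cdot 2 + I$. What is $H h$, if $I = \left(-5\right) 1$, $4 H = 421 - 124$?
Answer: $- \frac{297}{4} \approx -74.25$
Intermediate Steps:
$H = \frac{297}{4}$ ($H = \frac{421 - 124}{4} = \frac{1}{4} \cdot 297 = \frac{297}{4} \approx 74.25$)
$I = -5$
$h = -1$ ($h = -8 - \left(5 - 6 \cdot 2\right) = -8 + \left(1 \cdot 12 - 5\right) = -8 + \left(12 - 5\right) = -8 + 7 = -1$)
$H h = \frac{297}{4} \left(-1\right) = - \frac{297}{4}$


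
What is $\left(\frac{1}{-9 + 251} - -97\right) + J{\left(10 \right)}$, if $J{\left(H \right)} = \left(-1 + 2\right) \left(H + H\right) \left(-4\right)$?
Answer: $\frac{4115}{242} \approx 17.004$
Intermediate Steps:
$J{\left(H \right)} = - 8 H$ ($J{\left(H \right)} = 1 \cdot 2 H \left(-4\right) = 2 H \left(-4\right) = - 8 H$)
$\left(\frac{1}{-9 + 251} - -97\right) + J{\left(10 \right)} = \left(\frac{1}{-9 + 251} - -97\right) - 80 = \left(\frac{1}{242} + 97\right) - 80 = \frac{23475}{242} - 80 = \frac{4115}{242}$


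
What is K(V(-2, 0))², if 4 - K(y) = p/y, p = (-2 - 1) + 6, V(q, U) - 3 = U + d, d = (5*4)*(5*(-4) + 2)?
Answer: 227529/14161 ≈ 16.067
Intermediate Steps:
d = -360 (d = 20*(-20 + 2) = 20*(-18) = -360)
V(q, U) = -357 + U (V(q, U) = 3 + (U - 360) = 3 + (-360 + U) = -357 + U)
p = 3 (p = -3 + 6 = 3)
K(y) = 4 - 3/y
K(V(-2, 0))² = (4 - 3/(-357 + 0))² = (4 - 3/(-357))² = (4 - 3*(-1/357))² = (4 + 1/119)² = (477/119)² = 227529/14161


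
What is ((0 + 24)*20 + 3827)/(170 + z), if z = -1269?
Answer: -4307/1099 ≈ -3.9190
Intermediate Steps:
((0 + 24)*20 + 3827)/(170 + z) = ((0 + 24)*20 + 3827)/(170 - 1269) = (24*20 + 3827)/(-1099) = (480 + 3827)*(-1/1099) = 4307*(-1/1099) = -4307/1099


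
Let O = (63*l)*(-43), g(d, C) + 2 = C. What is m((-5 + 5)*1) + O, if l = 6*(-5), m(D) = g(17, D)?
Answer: 81268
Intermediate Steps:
g(d, C) = -2 + C
m(D) = -2 + D
l = -30
O = 81270 (O = (63*(-30))*(-43) = -1890*(-43) = 81270)
m((-5 + 5)*1) + O = (-2 + (-5 + 5)*1) + 81270 = (-2 + 0*1) + 81270 = (-2 + 0) + 81270 = -2 + 81270 = 81268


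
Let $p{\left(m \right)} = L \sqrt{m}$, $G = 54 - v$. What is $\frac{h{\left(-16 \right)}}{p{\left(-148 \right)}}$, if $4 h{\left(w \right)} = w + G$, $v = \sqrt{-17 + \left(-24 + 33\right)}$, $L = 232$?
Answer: $\frac{i \sqrt{37} \left(-19 + i \sqrt{2}\right)}{34336} \approx -0.00025053 - 0.0033659 i$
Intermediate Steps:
$v = 2 i \sqrt{2}$ ($v = \sqrt{-17 + 9} = \sqrt{-8} = 2 i \sqrt{2} \approx 2.8284 i$)
$G = 54 - 2 i \sqrt{2} \approx 54.0 - 2.8284 i$
$p{\left(m \right)} = 232 \sqrt{m}$
$h{\left(w \right)} = \frac{27}{2} + \frac{w}{4} - \frac{i \sqrt{2}}{2}$ ($h{\left(w \right)} = \frac{w + \left(54 - 2 i \sqrt{2}\right)}{4} = \frac{54 + w - 2 i \sqrt{2}}{4} = \frac{27}{2} + \frac{w}{4} - \frac{i \sqrt{2}}{2}$)
$\frac{h{\left(-16 \right)}}{p{\left(-148 \right)}} = \frac{\frac{27}{2} + \frac{1}{4} \left(-16\right) - \frac{i \sqrt{2}}{2}}{232 \sqrt{-148}} = \frac{\frac{27}{2} - 4 - \frac{i \sqrt{2}}{2}}{232 \cdot 2 i \sqrt{37}} = \frac{\frac{19}{2} - \frac{i \sqrt{2}}{2}}{464 i \sqrt{37}} = \left(\frac{19}{2} - \frac{i \sqrt{2}}{2}\right) \left(- \frac{i \sqrt{37}}{17168}\right) = - \frac{i \sqrt{37} \left(\frac{19}{2} - \frac{i \sqrt{2}}{2}\right)}{17168}$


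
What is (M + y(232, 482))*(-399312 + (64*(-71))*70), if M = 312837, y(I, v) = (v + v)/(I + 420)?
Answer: -36581734951424/163 ≈ -2.2443e+11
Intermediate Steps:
y(I, v) = 2*v/(420 + I) (y(I, v) = (2*v)/(420 + I) = 2*v/(420 + I))
(M + y(232, 482))*(-399312 + (64*(-71))*70) = (312837 + 2*482/(420 + 232))*(-399312 + (64*(-71))*70) = (312837 + 2*482/652)*(-399312 - 4544*70) = (312837 + 2*482*(1/652))*(-399312 - 318080) = (312837 + 241/163)*(-717392) = (50992672/163)*(-717392) = -36581734951424/163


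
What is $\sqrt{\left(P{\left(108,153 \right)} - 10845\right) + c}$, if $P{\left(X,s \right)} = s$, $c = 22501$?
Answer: $7 \sqrt{241} \approx 108.67$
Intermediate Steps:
$\sqrt{\left(P{\left(108,153 \right)} - 10845\right) + c} = \sqrt{\left(153 - 10845\right) + 22501} = \sqrt{-10692 + 22501} = \sqrt{11809} = 7 \sqrt{241}$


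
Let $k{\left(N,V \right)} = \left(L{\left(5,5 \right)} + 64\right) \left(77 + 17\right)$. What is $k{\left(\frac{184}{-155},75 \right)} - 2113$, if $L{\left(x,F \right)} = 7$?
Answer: $4561$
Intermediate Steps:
$k{\left(N,V \right)} = 6674$ ($k{\left(N,V \right)} = \left(7 + 64\right) \left(77 + 17\right) = 71 \cdot 94 = 6674$)
$k{\left(\frac{184}{-155},75 \right)} - 2113 = 6674 - 2113 = 4561$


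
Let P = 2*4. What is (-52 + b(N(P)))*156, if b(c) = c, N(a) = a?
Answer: -6864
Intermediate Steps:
P = 8
(-52 + b(N(P)))*156 = (-52 + 8)*156 = -44*156 = -6864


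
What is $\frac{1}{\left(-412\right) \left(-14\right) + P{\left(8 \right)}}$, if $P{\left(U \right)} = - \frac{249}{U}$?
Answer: $\frac{8}{45895} \approx 0.00017431$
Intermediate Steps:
$\frac{1}{\left(-412\right) \left(-14\right) + P{\left(8 \right)}} = \frac{1}{\left(-412\right) \left(-14\right) - \frac{249}{8}} = \frac{1}{5768 - \frac{249}{8}} = \frac{1}{\frac{45895}{8}} = \frac{8}{45895}$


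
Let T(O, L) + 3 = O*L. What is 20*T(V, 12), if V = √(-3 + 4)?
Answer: 180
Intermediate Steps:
V = 1 (V = √1 = 1)
T(O, L) = -3 + L*O (T(O, L) = -3 + O*L = -3 + L*O)
20*T(V, 12) = 20*(-3 + 12*1) = 20*(-3 + 12) = 20*9 = 180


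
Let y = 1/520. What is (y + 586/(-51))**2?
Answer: 92823199561/703310400 ≈ 131.98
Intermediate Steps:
y = 1/520 ≈ 0.0019231
(y + 586/(-51))**2 = (1/520 + 586/(-51))**2 = (1/520 + 586*(-1/51))**2 = (1/520 - 586/51)**2 = (-304669/26520)**2 = 92823199561/703310400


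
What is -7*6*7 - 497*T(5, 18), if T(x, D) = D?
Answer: -9240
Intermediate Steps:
-7*6*7 - 497*T(5, 18) = -7*6*7 - 497*18 = -42*7 - 8946 = -294 - 8946 = -9240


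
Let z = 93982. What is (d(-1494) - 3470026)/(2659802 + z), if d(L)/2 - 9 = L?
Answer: -868249/688446 ≈ -1.2612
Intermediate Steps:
d(L) = 18 + 2*L
(d(-1494) - 3470026)/(2659802 + z) = ((18 + 2*(-1494)) - 3470026)/(2659802 + 93982) = ((18 - 2988) - 3470026)/2753784 = (-2970 - 3470026)*(1/2753784) = -3472996*1/2753784 = -868249/688446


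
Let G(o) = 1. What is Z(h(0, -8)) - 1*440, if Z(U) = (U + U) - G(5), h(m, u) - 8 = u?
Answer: -441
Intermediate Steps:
h(m, u) = 8 + u
Z(U) = -1 + 2*U (Z(U) = (U + U) - 1*1 = 2*U - 1 = -1 + 2*U)
Z(h(0, -8)) - 1*440 = (-1 + 2*(8 - 8)) - 1*440 = (-1 + 2*0) - 440 = (-1 + 0) - 440 = -1 - 440 = -441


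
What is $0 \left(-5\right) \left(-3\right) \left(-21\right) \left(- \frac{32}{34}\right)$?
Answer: $0$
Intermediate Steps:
$0 \left(-5\right) \left(-3\right) \left(-21\right) \left(- \frac{32}{34}\right) = 0 \left(-3\right) \left(-21\right) \left(\left(-32\right) \frac{1}{34}\right) = 0 \left(-21\right) \left(- \frac{16}{17}\right) = 0 \left(- \frac{16}{17}\right) = 0$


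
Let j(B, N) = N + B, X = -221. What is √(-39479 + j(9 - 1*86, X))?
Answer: I*√39777 ≈ 199.44*I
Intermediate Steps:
j(B, N) = B + N
√(-39479 + j(9 - 1*86, X)) = √(-39479 + ((9 - 1*86) - 221)) = √(-39479 + ((9 - 86) - 221)) = √(-39479 + (-77 - 221)) = √(-39479 - 298) = √(-39777) = I*√39777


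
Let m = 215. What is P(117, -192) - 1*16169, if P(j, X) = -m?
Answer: -16384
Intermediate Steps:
P(j, X) = -215 (P(j, X) = -1*215 = -215)
P(117, -192) - 1*16169 = -215 - 1*16169 = -215 - 16169 = -16384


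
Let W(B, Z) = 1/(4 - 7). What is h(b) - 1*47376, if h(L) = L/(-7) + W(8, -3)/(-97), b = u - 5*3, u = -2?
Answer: -96499958/2037 ≈ -47374.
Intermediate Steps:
W(B, Z) = -1/3 (W(B, Z) = 1/(-3) = -1/3)
b = -17 (b = -2 - 5*3 = -2 - 15 = -17)
h(L) = 1/291 - L/7 (h(L) = L/(-7) - 1/3/(-97) = L*(-1/7) - 1/3*(-1/97) = -L/7 + 1/291 = 1/291 - L/7)
h(b) - 1*47376 = (1/291 - 1/7*(-17)) - 1*47376 = (1/291 + 17/7) - 47376 = 4954/2037 - 47376 = -96499958/2037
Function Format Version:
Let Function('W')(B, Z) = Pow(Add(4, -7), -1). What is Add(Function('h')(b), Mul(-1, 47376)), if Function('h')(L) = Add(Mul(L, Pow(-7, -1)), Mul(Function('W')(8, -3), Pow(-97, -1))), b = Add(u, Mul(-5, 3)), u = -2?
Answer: Rational(-96499958, 2037) ≈ -47374.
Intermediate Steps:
Function('W')(B, Z) = Rational(-1, 3) (Function('W')(B, Z) = Pow(-3, -1) = Rational(-1, 3))
b = -17 (b = Add(-2, Mul(-5, 3)) = Add(-2, -15) = -17)
Function('h')(L) = Add(Rational(1, 291), Mul(Rational(-1, 7), L)) (Function('h')(L) = Add(Mul(L, Pow(-7, -1)), Mul(Rational(-1, 3), Pow(-97, -1))) = Add(Mul(L, Rational(-1, 7)), Mul(Rational(-1, 3), Rational(-1, 97))) = Add(Mul(Rational(-1, 7), L), Rational(1, 291)) = Add(Rational(1, 291), Mul(Rational(-1, 7), L)))
Add(Function('h')(b), Mul(-1, 47376)) = Add(Add(Rational(1, 291), Mul(Rational(-1, 7), -17)), Mul(-1, 47376)) = Add(Add(Rational(1, 291), Rational(17, 7)), -47376) = Add(Rational(4954, 2037), -47376) = Rational(-96499958, 2037)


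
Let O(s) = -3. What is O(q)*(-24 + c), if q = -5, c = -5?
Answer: 87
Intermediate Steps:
O(q)*(-24 + c) = -3*(-24 - 5) = -3*(-29) = 87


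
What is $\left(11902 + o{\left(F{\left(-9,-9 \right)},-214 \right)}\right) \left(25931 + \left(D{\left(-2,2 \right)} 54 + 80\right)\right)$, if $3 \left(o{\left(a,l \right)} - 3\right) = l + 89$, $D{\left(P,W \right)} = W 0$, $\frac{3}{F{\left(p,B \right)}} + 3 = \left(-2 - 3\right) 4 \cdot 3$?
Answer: $\frac{925731490}{3} \approx 3.0858 \cdot 10^{8}$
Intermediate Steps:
$F{\left(p,B \right)} = - \frac{1}{21}$ ($F{\left(p,B \right)} = \frac{3}{-3 + \left(-2 - 3\right) 4 \cdot 3} = \frac{3}{-3 + \left(-5\right) 4 \cdot 3} = \frac{3}{-3 - 60} = \frac{3}{-63} = 3 \left(- \frac{1}{63}\right) = - \frac{1}{21}$)
$D{\left(P,W \right)} = 0$
$o{\left(a,l \right)} = \frac{98}{3} + \frac{l}{3}$ ($o{\left(a,l \right)} = 3 + \frac{l + 89}{3} = 3 + \frac{89 + l}{3} = 3 + \left(\frac{89}{3} + \frac{l}{3}\right) = \frac{98}{3} + \frac{l}{3}$)
$\left(11902 + o{\left(F{\left(-9,-9 \right)},-214 \right)}\right) \left(25931 + \left(D{\left(-2,2 \right)} 54 + 80\right)\right) = \left(11902 + \left(\frac{98}{3} + \frac{1}{3} \left(-214\right)\right)\right) \left(25931 + \left(0 \cdot 54 + 80\right)\right) = \left(11902 + \left(\frac{98}{3} - \frac{214}{3}\right)\right) \left(25931 + \left(0 + 80\right)\right) = \left(11902 - \frac{116}{3}\right) \left(25931 + 80\right) = \frac{35590}{3} \cdot 26011 = \frac{925731490}{3}$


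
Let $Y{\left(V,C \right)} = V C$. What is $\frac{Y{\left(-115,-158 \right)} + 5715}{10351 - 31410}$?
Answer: $- \frac{23885}{21059} \approx -1.1342$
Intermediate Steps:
$Y{\left(V,C \right)} = C V$
$\frac{Y{\left(-115,-158 \right)} + 5715}{10351 - 31410} = \frac{\left(-158\right) \left(-115\right) + 5715}{10351 - 31410} = \frac{18170 + 5715}{-21059} = 23885 \left(- \frac{1}{21059}\right) = - \frac{23885}{21059}$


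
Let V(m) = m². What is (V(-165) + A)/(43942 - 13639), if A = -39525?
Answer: -4100/10101 ≈ -0.40590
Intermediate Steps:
(V(-165) + A)/(43942 - 13639) = ((-165)² - 39525)/(43942 - 13639) = (27225 - 39525)/30303 = -12300*1/30303 = -4100/10101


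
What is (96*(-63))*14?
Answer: -84672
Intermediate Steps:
(96*(-63))*14 = -6048*14 = -84672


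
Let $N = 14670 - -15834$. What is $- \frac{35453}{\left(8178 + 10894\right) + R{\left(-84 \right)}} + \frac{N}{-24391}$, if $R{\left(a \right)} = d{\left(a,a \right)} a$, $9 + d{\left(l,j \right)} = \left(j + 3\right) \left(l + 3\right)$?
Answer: $- \frac{15341919061}{12958840736} \approx -1.1839$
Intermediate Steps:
$d{\left(l,j \right)} = -9 + \left(3 + j\right) \left(3 + l\right)$ ($d{\left(l,j \right)} = -9 + \left(j + 3\right) \left(l + 3\right) = -9 + \left(3 + j\right) \left(3 + l\right)$)
$N = 30504$ ($N = 14670 + 15834 = 30504$)
$R{\left(a \right)} = a \left(a^{2} + 6 a\right)$ ($R{\left(a \right)} = \left(3 a + 3 a + a a\right) a = \left(3 a + 3 a + a^{2}\right) a = \left(a^{2} + 6 a\right) a = a \left(a^{2} + 6 a\right)$)
$- \frac{35453}{\left(8178 + 10894\right) + R{\left(-84 \right)}} + \frac{N}{-24391} = - \frac{35453}{\left(8178 + 10894\right) + \left(-84\right)^{2} \left(6 - 84\right)} + \frac{30504}{-24391} = - \frac{35453}{19072 + 7056 \left(-78\right)} + 30504 \left(- \frac{1}{24391}\right) = - \frac{35453}{19072 - 550368} - \frac{30504}{24391} = - \frac{35453}{-531296} - \frac{30504}{24391} = \left(-35453\right) \left(- \frac{1}{531296}\right) - \frac{30504}{24391} = \frac{35453}{531296} - \frac{30504}{24391} = - \frac{15341919061}{12958840736}$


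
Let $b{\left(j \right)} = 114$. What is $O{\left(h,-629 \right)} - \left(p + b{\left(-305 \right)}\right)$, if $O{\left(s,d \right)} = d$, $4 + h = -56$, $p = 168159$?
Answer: $-168902$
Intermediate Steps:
$h = -60$ ($h = -4 - 56 = -60$)
$O{\left(h,-629 \right)} - \left(p + b{\left(-305 \right)}\right) = -629 - \left(168159 + 114\right) = -629 - 168273 = -168902$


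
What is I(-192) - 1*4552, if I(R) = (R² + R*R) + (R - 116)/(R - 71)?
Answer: 18193596/263 ≈ 69177.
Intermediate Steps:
I(R) = 2*R² + (-116 + R)/(-71 + R) (I(R) = (R² + R²) + (-116 + R)/(-71 + R) = 2*R² + (-116 + R)/(-71 + R))
I(-192) - 1*4552 = (-116 - 192 - 142*(-192)² + 2*(-192)³)/(-71 - 192) - 1*4552 = (-116 - 192 - 142*36864 + 2*(-7077888))/(-263) - 4552 = -(-116 - 192 - 5234688 - 14155776)/263 - 4552 = -1/263*(-19390772) - 4552 = 19390772/263 - 4552 = 18193596/263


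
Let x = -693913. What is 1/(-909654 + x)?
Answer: -1/1603567 ≈ -6.2361e-7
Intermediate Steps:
1/(-909654 + x) = 1/(-909654 - 693913) = 1/(-1603567) = -1/1603567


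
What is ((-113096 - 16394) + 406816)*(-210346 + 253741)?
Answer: 12034561770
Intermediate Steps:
((-113096 - 16394) + 406816)*(-210346 + 253741) = (-129490 + 406816)*43395 = 277326*43395 = 12034561770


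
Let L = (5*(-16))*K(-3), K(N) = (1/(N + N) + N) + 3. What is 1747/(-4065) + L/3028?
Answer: -1308929/3077205 ≈ -0.42536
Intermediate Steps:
K(N) = 3 + N + 1/(2*N) (K(N) = (1/(2*N) + N) + 3 = (N + 1/(2*N)) + 3 = 3 + N + 1/(2*N))
L = 40/3 (L = (5*(-16))*(3 - 3 + (½)/(-3)) = -80*(3 - 3 + (½)*(-⅓)) = -80*(3 - 3 - ⅙) = -80*(-⅙) = 40/3 ≈ 13.333)
1747/(-4065) + L/3028 = 1747/(-4065) + (40/3)/3028 = 1747*(-1/4065) + (40/3)*(1/3028) = -1747/4065 + 10/2271 = -1308929/3077205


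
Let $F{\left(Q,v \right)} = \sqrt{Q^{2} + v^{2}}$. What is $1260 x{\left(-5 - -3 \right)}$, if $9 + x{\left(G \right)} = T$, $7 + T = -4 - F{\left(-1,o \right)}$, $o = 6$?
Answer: $-25200 - 1260 \sqrt{37} \approx -32864.0$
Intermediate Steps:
$T = -11 - \sqrt{37}$ ($T = -7 - \left(4 + \sqrt{\left(-1\right)^{2} + 6^{2}}\right) = -7 - \left(4 + \sqrt{1 + 36}\right) = -7 - \left(4 + \sqrt{37}\right) = -11 - \sqrt{37} \approx -17.083$)
$x{\left(G \right)} = -20 - \sqrt{37}$ ($x{\left(G \right)} = -9 - \left(11 + \sqrt{37}\right) = -20 - \sqrt{37}$)
$1260 x{\left(-5 - -3 \right)} = 1260 \left(-20 - \sqrt{37}\right) = -25200 - 1260 \sqrt{37}$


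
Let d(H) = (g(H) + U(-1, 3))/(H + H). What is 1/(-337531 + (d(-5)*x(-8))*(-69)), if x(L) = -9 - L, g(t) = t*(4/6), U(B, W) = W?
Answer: -10/3375287 ≈ -2.9627e-6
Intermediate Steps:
g(t) = 2*t/3 (g(t) = t*(4*(1/6)) = t*(2/3) = 2*t/3)
d(H) = (3 + 2*H/3)/(2*H) (d(H) = (2*H/3 + 3)/(H + H) = (3 + 2*H/3)/((2*H)) = (3 + 2*H/3)*(1/(2*H)) = (3 + 2*H/3)/(2*H))
1/(-337531 + (d(-5)*x(-8))*(-69)) = 1/(-337531 + (((1/6)*(9 + 2*(-5))/(-5))*(-9 - 1*(-8)))*(-69)) = 1/(-337531 + (((1/6)*(-1/5)*(9 - 10))*(-9 + 8))*(-69)) = 1/(-337531 + (((1/6)*(-1/5)*(-1))*(-1))*(-69)) = 1/(-337531 + ((1/30)*(-1))*(-69)) = 1/(-337531 - 1/30*(-69)) = 1/(-337531 + 23/10) = 1/(-3375287/10) = -10/3375287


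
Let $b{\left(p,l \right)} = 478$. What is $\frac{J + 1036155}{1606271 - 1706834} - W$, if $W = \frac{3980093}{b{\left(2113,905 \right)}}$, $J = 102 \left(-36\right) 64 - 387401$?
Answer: $- \frac{400447862947}{48069114} \approx -8330.7$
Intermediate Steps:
$J = -622409$ ($J = \left(-3672\right) 64 - 387401 = -235008 - 387401 = -622409$)
$W = \frac{3980093}{478} \approx 8326.6$
$\frac{J + 1036155}{1606271 - 1706834} - W = \frac{-622409 + 1036155}{1606271 - 1706834} - \frac{3980093}{478} = \frac{413746}{-100563} - \frac{3980093}{478} = 413746 \left(- \frac{1}{100563}\right) - \frac{3980093}{478} = - \frac{413746}{100563} - \frac{3980093}{478} = - \frac{400447862947}{48069114}$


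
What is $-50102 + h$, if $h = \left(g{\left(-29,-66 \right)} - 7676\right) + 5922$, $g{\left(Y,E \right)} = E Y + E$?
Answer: $-50008$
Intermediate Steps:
$g{\left(Y,E \right)} = E + E Y$
$h = 94$ ($h = \left(- 66 \left(1 - 29\right) - 7676\right) + 5922 = \left(\left(-66\right) \left(-28\right) - 7676\right) + 5922 = \left(1848 - 7676\right) + 5922 = -5828 + 5922 = 94$)
$-50102 + h = -50102 + 94 = -50008$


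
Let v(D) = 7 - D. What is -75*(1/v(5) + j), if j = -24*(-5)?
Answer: -18075/2 ≈ -9037.5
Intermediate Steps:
j = 120
-75*(1/v(5) + j) = -75*(1/(7 - 1*5) + 120) = -75*(1/(7 - 5) + 120) = -75*(1/2 + 120) = -75*(½ + 120) = -75*241/2 = -18075/2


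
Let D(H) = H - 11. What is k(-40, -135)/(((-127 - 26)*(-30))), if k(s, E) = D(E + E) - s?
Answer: -241/4590 ≈ -0.052505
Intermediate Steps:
D(H) = -11 + H
k(s, E) = -11 - s + 2*E (k(s, E) = (-11 + (E + E)) - s = (-11 + 2*E) - s = -11 - s + 2*E)
k(-40, -135)/(((-127 - 26)*(-30))) = (-11 - 1*(-40) + 2*(-135))/(((-127 - 26)*(-30))) = (-11 + 40 - 270)/((-153*(-30))) = -241/4590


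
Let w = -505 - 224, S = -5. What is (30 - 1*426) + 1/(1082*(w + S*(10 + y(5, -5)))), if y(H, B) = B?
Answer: -323067889/815828 ≈ -396.00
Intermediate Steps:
w = -729
(30 - 1*426) + 1/(1082*(w + S*(10 + y(5, -5)))) = (30 - 1*426) + 1/(1082*(-729 - 5*(10 - 5))) = (30 - 426) + 1/(1082*(-729 - 5*5)) = -396 + 1/(1082*(-729 - 25)) = -396 + (1/1082)/(-754) = -396 + (1/1082)*(-1/754) = -396 - 1/815828 = -323067889/815828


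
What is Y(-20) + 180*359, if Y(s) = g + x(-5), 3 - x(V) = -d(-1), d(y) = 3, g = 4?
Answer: 64630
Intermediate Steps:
x(V) = 6 (x(V) = 3 - (-1)*3 = 3 - 1*(-3) = 3 + 3 = 6)
Y(s) = 10 (Y(s) = 4 + 6 = 10)
Y(-20) + 180*359 = 10 + 180*359 = 10 + 64620 = 64630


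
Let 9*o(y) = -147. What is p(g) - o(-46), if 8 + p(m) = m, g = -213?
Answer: -614/3 ≈ -204.67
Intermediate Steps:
o(y) = -49/3 (o(y) = (⅑)*(-147) = -49/3)
p(m) = -8 + m
p(g) - o(-46) = (-8 - 213) - 1*(-49/3) = -221 + 49/3 = -614/3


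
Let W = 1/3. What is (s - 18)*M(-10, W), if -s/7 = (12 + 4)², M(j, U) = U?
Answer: -1810/3 ≈ -603.33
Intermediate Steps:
W = ⅓ ≈ 0.33333
s = -1792 (s = -7*(12 + 4)² = -7*16² = -7*256 = -1792)
(s - 18)*M(-10, W) = (-1792 - 18)*(⅓) = -1810*⅓ = -1810/3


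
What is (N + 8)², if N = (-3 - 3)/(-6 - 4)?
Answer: 1849/25 ≈ 73.960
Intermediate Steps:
N = ⅗ (N = -6/(-10) = -6*(-⅒) = ⅗ ≈ 0.60000)
(N + 8)² = (⅗ + 8)² = (43/5)² = 1849/25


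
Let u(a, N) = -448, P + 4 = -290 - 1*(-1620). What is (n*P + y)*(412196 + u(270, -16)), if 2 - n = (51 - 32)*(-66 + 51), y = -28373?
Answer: 145013116372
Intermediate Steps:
P = 1326 (P = -4 + (-290 - 1*(-1620)) = -4 + (-290 + 1620) = -4 + 1330 = 1326)
n = 287 (n = 2 - (51 - 32)*(-66 + 51) = 2 - 19*(-15) = 2 - 1*(-285) = 2 + 285 = 287)
(n*P + y)*(412196 + u(270, -16)) = (287*1326 - 28373)*(412196 - 448) = (380562 - 28373)*411748 = 352189*411748 = 145013116372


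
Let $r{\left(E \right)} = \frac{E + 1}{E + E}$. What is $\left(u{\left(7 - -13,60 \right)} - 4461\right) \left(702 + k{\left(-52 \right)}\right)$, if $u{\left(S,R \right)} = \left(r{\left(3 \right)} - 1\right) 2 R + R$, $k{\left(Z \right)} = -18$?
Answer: $-3037644$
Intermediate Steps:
$r{\left(E \right)} = \frac{1 + E}{2 E}$
$u{\left(S,R \right)} = \frac{R}{3}$ ($u{\left(S,R \right)} = \left(\frac{1 + 3}{2 \cdot 3} - 1\right) 2 R + R = \left(\frac{1}{2} \cdot \frac{1}{3} \cdot 4 - 1\right) 2 R + R = \left(\frac{2}{3} - 1\right) 2 R + R = \left(- \frac{1}{3}\right) 2 R + R = - \frac{2 R}{3} + R = \frac{R}{3}$)
$\left(u{\left(7 - -13,60 \right)} - 4461\right) \left(702 + k{\left(-52 \right)}\right) = \left(\frac{1}{3} \cdot 60 - 4461\right) \left(702 - 18\right) = \left(20 - 4461\right) 684 = \left(-4441\right) 684 = -3037644$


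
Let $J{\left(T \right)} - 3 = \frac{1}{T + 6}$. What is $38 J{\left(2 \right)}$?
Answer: $\frac{475}{4} \approx 118.75$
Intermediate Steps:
$J{\left(T \right)} = 3 + \frac{1}{6 + T}$ ($J{\left(T \right)} = 3 + \frac{1}{T + 6} = 3 + \frac{1}{6 + T}$)
$38 J{\left(2 \right)} = 38 \frac{19 + 3 \cdot 2}{6 + 2} = 38 \frac{19 + 6}{8} = 38 \cdot \frac{1}{8} \cdot 25 = 38 \cdot \frac{25}{8} = \frac{475}{4}$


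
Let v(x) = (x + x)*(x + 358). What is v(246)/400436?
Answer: 74292/100109 ≈ 0.74211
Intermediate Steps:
v(x) = 2*x*(358 + x) (v(x) = (2*x)*(358 + x) = 2*x*(358 + x))
v(246)/400436 = (2*246*(358 + 246))/400436 = (2*246*604)*(1/400436) = 297168*(1/400436) = 74292/100109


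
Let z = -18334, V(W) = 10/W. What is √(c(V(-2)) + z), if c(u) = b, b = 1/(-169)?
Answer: 11*I*√25607/13 ≈ 135.4*I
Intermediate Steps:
b = -1/169 ≈ -0.0059172
c(u) = -1/169
√(c(V(-2)) + z) = √(-1/169 - 18334) = √(-3098447/169) = 11*I*√25607/13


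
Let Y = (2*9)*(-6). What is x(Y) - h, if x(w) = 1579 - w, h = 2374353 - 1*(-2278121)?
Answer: -4650787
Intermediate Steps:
Y = -108 (Y = 18*(-6) = -108)
h = 4652474 (h = 2374353 + 2278121 = 4652474)
x(Y) - h = (1579 - 1*(-108)) - 1*4652474 = (1579 + 108) - 4652474 = 1687 - 4652474 = -4650787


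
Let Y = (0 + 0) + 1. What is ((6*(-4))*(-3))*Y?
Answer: 72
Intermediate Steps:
Y = 1 (Y = 0 + 1 = 1)
((6*(-4))*(-3))*Y = ((6*(-4))*(-3))*1 = -24*(-3)*1 = 72*1 = 72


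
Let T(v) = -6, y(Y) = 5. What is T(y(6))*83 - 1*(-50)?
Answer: -448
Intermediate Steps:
T(y(6))*83 - 1*(-50) = -6*83 - 1*(-50) = -498 + 50 = -448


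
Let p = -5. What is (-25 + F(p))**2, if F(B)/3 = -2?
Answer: 961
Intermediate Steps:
F(B) = -6 (F(B) = 3*(-2) = -6)
(-25 + F(p))**2 = (-25 - 6)**2 = (-31)**2 = 961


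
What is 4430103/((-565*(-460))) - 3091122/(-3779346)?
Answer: 2924379110073/163708670900 ≈ 17.863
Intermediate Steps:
4430103/((-565*(-460))) - 3091122/(-3779346) = 4430103/259900 - 3091122*(-1/3779346) = 4430103*(1/259900) + 515187/629891 = 4430103/259900 + 515187/629891 = 2924379110073/163708670900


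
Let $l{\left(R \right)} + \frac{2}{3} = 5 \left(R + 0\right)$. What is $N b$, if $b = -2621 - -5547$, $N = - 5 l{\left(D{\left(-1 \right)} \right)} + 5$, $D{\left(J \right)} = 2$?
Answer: $- \frac{365750}{3} \approx -1.2192 \cdot 10^{5}$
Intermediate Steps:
$l{\left(R \right)} = - \frac{2}{3} + 5 R$ ($l{\left(R \right)} = - \frac{2}{3} + 5 \left(R + 0\right) = - \frac{2}{3} + 5 R$)
$N = - \frac{125}{3}$ ($N = - 5 \left(- \frac{2}{3} + 5 \cdot 2\right) + 5 = - 5 \left(- \frac{2}{3} + 10\right) + 5 = \left(-5\right) \frac{28}{3} + 5 = - \frac{140}{3} + 5 = - \frac{125}{3} \approx -41.667$)
$b = 2926$ ($b = -2621 + 5547 = 2926$)
$N b = \left(- \frac{125}{3}\right) 2926 = - \frac{365750}{3}$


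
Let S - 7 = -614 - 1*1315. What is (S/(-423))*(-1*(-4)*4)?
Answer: 30752/423 ≈ 72.700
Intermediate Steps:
S = -1922 (S = 7 + (-614 - 1*1315) = 7 + (-614 - 1315) = 7 - 1929 = -1922)
(S/(-423))*(-1*(-4)*4) = (-1922/(-423))*(-1*(-4)*4) = (-1922*(-1/423))*(4*4) = (1922/423)*16 = 30752/423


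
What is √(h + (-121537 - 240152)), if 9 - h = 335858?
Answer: I*√697538 ≈ 835.19*I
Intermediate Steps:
h = -335849 (h = 9 - 1*335858 = 9 - 335858 = -335849)
√(h + (-121537 - 240152)) = √(-335849 + (-121537 - 240152)) = √(-335849 - 361689) = √(-697538) = I*√697538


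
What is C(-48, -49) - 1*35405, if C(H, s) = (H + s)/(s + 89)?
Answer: -1416297/40 ≈ -35407.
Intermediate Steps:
C(H, s) = (H + s)/(89 + s)
C(-48, -49) - 1*35405 = (-48 - 49)/(89 - 49) - 1*35405 = -97/40 - 35405 = -1416297/40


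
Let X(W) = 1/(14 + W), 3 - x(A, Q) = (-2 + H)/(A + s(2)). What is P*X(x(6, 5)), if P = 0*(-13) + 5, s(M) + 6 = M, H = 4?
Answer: 5/16 ≈ 0.31250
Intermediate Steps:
s(M) = -6 + M
x(A, Q) = 3 - 2/(-4 + A) (x(A, Q) = 3 - (-2 + 4)/(A + (-6 + 2)) = 3 - 2/(A - 4) = 3 - 2/(-4 + A))
P = 5 (P = 0 + 5 = 5)
P*X(x(6, 5)) = 5/(14 + (-14 + 3*6)/(-4 + 6)) = 5/(14 + (-14 + 18)/2) = 5/(14 + (½)*4) = 5/(14 + 2) = 5/16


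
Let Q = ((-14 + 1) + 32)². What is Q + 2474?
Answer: 2835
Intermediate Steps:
Q = 361 (Q = (-13 + 32)² = 19² = 361)
Q + 2474 = 361 + 2474 = 2835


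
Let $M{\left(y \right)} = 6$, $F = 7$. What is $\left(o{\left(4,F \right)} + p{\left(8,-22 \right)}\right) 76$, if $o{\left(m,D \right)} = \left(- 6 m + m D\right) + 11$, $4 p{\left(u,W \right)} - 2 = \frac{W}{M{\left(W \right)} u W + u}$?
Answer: $\frac{617481}{524} \approx 1178.4$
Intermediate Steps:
$p{\left(u,W \right)} = \frac{1}{2} + \frac{W}{4 \left(u + 6 W u\right)}$ ($p{\left(u,W \right)} = \frac{1}{2} + \frac{W \frac{1}{6 u W + u}}{4} = \frac{1}{2} + \frac{W \frac{1}{6 W u + u}}{4} = \frac{1}{2} + \frac{W \frac{1}{u + 6 W u}}{4} = \frac{1}{2} + \frac{W}{4 \left(u + 6 W u\right)}$)
$o{\left(m,D \right)} = 11 - 6 m + D m$ ($o{\left(m,D \right)} = \left(- 6 m + D m\right) + 11 = 11 - 6 m + D m$)
$\left(o{\left(4,F \right)} + p{\left(8,-22 \right)}\right) 76 = \left(\left(11 - 24 + 7 \cdot 4\right) + \frac{-22 + 2 \cdot 8 + 12 \left(-22\right) 8}{4 \cdot 8 \left(1 + 6 \left(-22\right)\right)}\right) 76 = \left(\left(11 - 24 + 28\right) + \frac{1}{4} \cdot \frac{1}{8} \frac{1}{1 - 132} \left(-22 + 16 - 2112\right)\right) 76 = \left(15 + \frac{1}{4} \cdot \frac{1}{8} \frac{1}{-131} \left(-2118\right)\right) 76 = \left(15 + \frac{1}{4} \cdot \frac{1}{8} \left(- \frac{1}{131}\right) \left(-2118\right)\right) 76 = \left(15 + \frac{1059}{2096}\right) 76 = \frac{32499}{2096} \cdot 76 = \frac{617481}{524}$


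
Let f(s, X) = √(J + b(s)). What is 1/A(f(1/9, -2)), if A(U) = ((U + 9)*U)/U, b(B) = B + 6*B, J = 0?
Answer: 81/722 - 3*√7/722 ≈ 0.10119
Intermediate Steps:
b(B) = 7*B
f(s, X) = √7*√s (f(s, X) = √(0 + 7*s) = √(7*s) = √7*√s)
A(U) = 9 + U (A(U) = ((9 + U)*U)/U = (U*(9 + U))/U = 9 + U)
1/A(f(1/9, -2)) = 1/(9 + √7*√(1/9)) = 1/(9 + √7*√(⅑)) = 1/(9 + √7*(⅓)) = 1/(9 + √7/3)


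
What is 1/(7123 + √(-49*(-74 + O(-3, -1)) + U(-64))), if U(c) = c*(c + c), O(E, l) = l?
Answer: 7123/50725262 - √11867/50725262 ≈ 0.00013828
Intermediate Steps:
U(c) = 2*c² (U(c) = c*(2*c) = 2*c²)
1/(7123 + √(-49*(-74 + O(-3, -1)) + U(-64))) = 1/(7123 + √(-49*(-74 - 1) + 2*(-64)²)) = 1/(7123 + √(-49*(-75) + 2*4096)) = 1/(7123 + √(3675 + 8192)) = 1/(7123 + √11867)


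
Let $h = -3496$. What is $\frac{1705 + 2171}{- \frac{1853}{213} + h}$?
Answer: $- \frac{825588}{746501} \approx -1.1059$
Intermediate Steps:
$\frac{1705 + 2171}{- \frac{1853}{213} + h} = \frac{1705 + 2171}{- \frac{1853}{213} - 3496} = \frac{3876}{\left(-1853\right) \frac{1}{213} - 3496} = \frac{3876}{- \frac{1853}{213} - 3496} = \frac{3876}{- \frac{746501}{213}} = 3876 \left(- \frac{213}{746501}\right) = - \frac{825588}{746501}$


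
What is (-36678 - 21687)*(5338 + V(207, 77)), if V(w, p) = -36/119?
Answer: -37072630890/119 ≈ -3.1153e+8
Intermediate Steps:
V(w, p) = -36/119 (V(w, p) = -36*1/119 = -36/119)
(-36678 - 21687)*(5338 + V(207, 77)) = (-36678 - 21687)*(5338 - 36/119) = -58365*635186/119 = -37072630890/119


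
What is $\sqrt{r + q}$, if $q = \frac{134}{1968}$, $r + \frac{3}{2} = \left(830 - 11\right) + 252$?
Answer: $\frac{\sqrt{258903930}}{492} \approx 32.704$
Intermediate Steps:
$r = \frac{2139}{2}$ ($r = - \frac{3}{2} + \left(\left(830 - 11\right) + 252\right) = - \frac{3}{2} + \left(819 + 252\right) = - \frac{3}{2} + 1071 = \frac{2139}{2} \approx 1069.5$)
$q = \frac{67}{984}$ ($q = 134 \cdot \frac{1}{1968} = \frac{67}{984} \approx 0.068089$)
$\sqrt{r + q} = \sqrt{\frac{2139}{2} + \frac{67}{984}} = \sqrt{\frac{1052455}{984}} = \frac{\sqrt{258903930}}{492}$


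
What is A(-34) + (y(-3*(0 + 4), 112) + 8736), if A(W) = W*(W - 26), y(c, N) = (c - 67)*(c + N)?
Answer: 2876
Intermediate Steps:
y(c, N) = (-67 + c)*(N + c)
A(W) = W*(-26 + W)
A(-34) + (y(-3*(0 + 4), 112) + 8736) = -34*(-26 - 34) + (((-3*(0 + 4))² - 67*112 - (-201)*(0 + 4) + 112*(-3*(0 + 4))) + 8736) = -34*(-60) + (((-3*4)² - 7504 - (-201)*4 + 112*(-3*4)) + 8736) = 2040 + (((-12)² - 7504 - 67*(-12) + 112*(-12)) + 8736) = 2040 + ((144 - 7504 + 804 - 1344) + 8736) = 2040 + (-7900 + 8736) = 2040 + 836 = 2876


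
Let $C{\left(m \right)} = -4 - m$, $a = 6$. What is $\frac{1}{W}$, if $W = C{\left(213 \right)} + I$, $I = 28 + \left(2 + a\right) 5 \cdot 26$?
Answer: $\frac{1}{851} \approx 0.0011751$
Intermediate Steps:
$I = 1068$ ($I = 28 + \left(2 + 6\right) 5 \cdot 26 = 28 + 8 \cdot 5 \cdot 26 = 28 + 40 \cdot 26 = 28 + 1040 = 1068$)
$W = 851$ ($W = \left(-4 - 213\right) + 1068 = -217 + 1068 = 851$)
$\frac{1}{W} = \frac{1}{851}$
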